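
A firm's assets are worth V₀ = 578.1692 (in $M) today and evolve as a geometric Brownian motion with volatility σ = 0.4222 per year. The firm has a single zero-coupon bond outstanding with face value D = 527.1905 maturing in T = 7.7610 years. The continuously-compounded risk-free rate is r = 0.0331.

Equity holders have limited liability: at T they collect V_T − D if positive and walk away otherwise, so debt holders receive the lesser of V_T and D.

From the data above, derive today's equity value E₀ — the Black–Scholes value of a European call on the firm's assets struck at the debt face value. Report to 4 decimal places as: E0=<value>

E0=312.2565

Equity is a call on the firm's assets struck at D = 527.1905:
d₁ = [ln(V₀/D) + (r + σ²/2)T] / (σ√T)
   = [ln(578.1692/527.1905) + (0.0331 + 0.5·0.4222²)·7.7610] / (0.4222·√7.7610)
   = [0.092305 + 0.948599] / 1.176189 = 0.884980
d₂ = d₁ − σ√T = 0.884980 − 1.176189 = -0.291209
N(d₁) = 0.811916,  N(d₂) = 0.385446,  e^(−rT) = 0.773454
E₀ = V₀·N(d₁) − D·e^(−rT)·N(d₂)
   = 578.1692·0.811916 − 527.1905·0.773454·0.385446 = 312.256547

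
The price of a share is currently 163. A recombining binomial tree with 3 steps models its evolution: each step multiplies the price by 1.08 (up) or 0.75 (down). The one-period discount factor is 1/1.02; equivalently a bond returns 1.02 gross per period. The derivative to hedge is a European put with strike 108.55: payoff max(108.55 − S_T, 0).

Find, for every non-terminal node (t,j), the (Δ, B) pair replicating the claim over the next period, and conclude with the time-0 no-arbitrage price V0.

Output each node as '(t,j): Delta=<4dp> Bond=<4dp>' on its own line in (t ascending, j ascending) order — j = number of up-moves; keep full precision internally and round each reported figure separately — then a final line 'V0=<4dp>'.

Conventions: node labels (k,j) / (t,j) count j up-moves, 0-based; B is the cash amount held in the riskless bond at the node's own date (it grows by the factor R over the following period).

Arbitrage-free pricing uses the up-move probability p* = (R−d)/(u−d) = 0.8182, discounting each step at R = 1.02.
Payoffs at expiry: V(3,0)=39.7844, V(3,1)=9.5275, V(3,2)=0.0000, V(3,3)=0.0000
Node (2,0) S=91.6875: V=(p*·9.5275+(1−p*)·39.7844)/1.02=14.7341; Δ=(9.5275−39.7844)/(99.0225−68.7656)=-1.0000; B=V−Δ·S=106.4216
Node (2,1) S=132.0300: V=(p*·0.0000+(1−p*)·9.5275)/1.02=1.6983; Δ=(0.0000−9.5275)/(142.5924−99.0225)=-0.2187; B=V−Δ·S=30.5695
Node (2,2) S=190.1232: V=(p*·0.0000+(1−p*)·0.0000)/1.02=0.0000; Δ=(0.0000−0.0000)/(205.3331−142.5924)=0.0000; B=V−Δ·S=0.0000
Node (1,0) S=122.2500: V=(p*·1.6983+(1−p*)·14.7341)/1.02=3.9887; Δ=(1.6983−14.7341)/(132.0300−91.6875)=-0.3231; B=V−Δ·S=43.4910
Node (1,1) S=176.0400: V=(p*·0.0000+(1−p*)·1.6983)/1.02=0.3027; Δ=(0.0000−1.6983)/(190.1232−132.0300)=-0.0292; B=V−Δ·S=5.4491
Node (0,0) S=163.0000: V=(p*·0.3027+(1−p*)·3.9887)/1.02=0.9538; Δ=(0.3027−3.9887)/(176.0400−122.2500)=-0.0685; B=V−Δ·S=12.1233
Sanity check at the root: Δ(0,0)·S0 + B(0,0) reproduces V0 = 0.9538.

(0,0): Delta=-0.0685 Bond=12.1233
(1,0): Delta=-0.3231 Bond=43.4910
(1,1): Delta=-0.0292 Bond=5.4491
(2,0): Delta=-1.0000 Bond=106.4216
(2,1): Delta=-0.2187 Bond=30.5695
(2,2): Delta=0.0000 Bond=0.0000
V0=0.9538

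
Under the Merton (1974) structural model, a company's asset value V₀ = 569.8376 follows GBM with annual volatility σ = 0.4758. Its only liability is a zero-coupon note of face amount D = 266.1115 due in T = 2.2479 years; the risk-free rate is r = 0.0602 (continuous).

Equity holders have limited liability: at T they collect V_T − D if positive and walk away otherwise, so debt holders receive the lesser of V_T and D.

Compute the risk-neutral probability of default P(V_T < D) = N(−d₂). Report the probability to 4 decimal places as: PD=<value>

Equity is a call on the firm's assets struck at D = 266.1115:
d₁ = [ln(V₀/D) + (r + σ²/2)T] / (σ√T)
   = [ln(569.8376/266.1115) + (0.0602 + 0.5·0.4758²)·2.2479] / (0.4758·√2.2479)
   = [0.761436 + 0.389770] / 0.713367 = 1.613764
d₂ = d₁ − σ√T = 1.613764 − 0.713367 = 0.900397
risk-neutral PD = N(−d₂) = N(-0.900397) = 0.183954

PD=0.1840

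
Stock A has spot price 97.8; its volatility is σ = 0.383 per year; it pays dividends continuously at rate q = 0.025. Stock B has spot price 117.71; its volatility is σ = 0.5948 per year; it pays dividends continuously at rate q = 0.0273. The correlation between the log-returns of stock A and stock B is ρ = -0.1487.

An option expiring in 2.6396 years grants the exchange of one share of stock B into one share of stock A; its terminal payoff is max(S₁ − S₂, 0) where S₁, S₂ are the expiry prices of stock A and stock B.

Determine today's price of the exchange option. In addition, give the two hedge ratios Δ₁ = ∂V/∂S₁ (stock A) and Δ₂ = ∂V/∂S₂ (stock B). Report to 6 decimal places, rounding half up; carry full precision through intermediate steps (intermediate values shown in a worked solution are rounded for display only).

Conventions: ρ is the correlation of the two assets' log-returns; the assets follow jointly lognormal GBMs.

exchange price = 37.665825
Δ1 = 0.636008
Δ2 = -0.208443

σ_eff = √(σ₁² + σ₂² − 2ρσ₁σ₂) = √(0.383² + 0.5948² − 2·-0.1487·0.383·0.5948) = 0.753808
d₁ = (ln(S₁/S₂) + (q₂ − q₁ + σ_eff²/2)T) / (σ_eff√T) = (ln(97.8/117.71) + (0.0273 − 0.025 + 0.284113)·2.6396) / 1.224700 = 0.466005
d₂ = d₁ − σ_eff√T = 0.466005 − 1.224700 = -0.758695
N(d₁) = 0.679394,  N(d₂) = 0.224018
V = S₁·e^{−q₁T}·N(d₁) − S₂·e^{−q₂T}·N(d₂) = 62.201601 − 24.535776 = 37.665825
Key observation: the rate r is irrelevant here: denominating values in stock B turns the exchange into a ratio option on S₁/S₂, and discounting at r drops out.
Δ₁ = e^{−q₁T}·N(d₁) = 0.636008;  Δ₂ = −e^{−q₂T}·N(d₂) = -0.208443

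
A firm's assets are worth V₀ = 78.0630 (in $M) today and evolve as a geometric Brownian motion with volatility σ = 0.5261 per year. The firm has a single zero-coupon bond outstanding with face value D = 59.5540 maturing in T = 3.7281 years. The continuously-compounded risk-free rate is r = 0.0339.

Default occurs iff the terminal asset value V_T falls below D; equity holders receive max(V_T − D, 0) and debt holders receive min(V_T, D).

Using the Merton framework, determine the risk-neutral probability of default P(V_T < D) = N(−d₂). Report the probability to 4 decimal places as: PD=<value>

PD=0.5466

With assets at 78.0630 and a single debt payment of 59.5540 at 3.7281 years:
d₁ = [ln(V₀/D) + (r + σ²/2)T] / (σ√T)
   = [ln(78.0630/59.5540) + (0.0339 + 0.5·0.5261²)·3.7281] / (0.5261·√3.7281)
   = [0.270633 + 0.642317] / 1.015809 = 0.898741
d₂ = d₁ − σ√T = 0.898741 − 1.015809 = -0.117068
risk-neutral PD = N(−d₂) = N(0.117068) = 0.546597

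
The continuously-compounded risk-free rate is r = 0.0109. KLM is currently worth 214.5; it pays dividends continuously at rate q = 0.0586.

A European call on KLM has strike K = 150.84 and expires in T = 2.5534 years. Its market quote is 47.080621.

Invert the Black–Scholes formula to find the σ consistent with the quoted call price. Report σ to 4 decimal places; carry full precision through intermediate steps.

At σ = 0.2230 the Black–Scholes value reproduces the quote:
σ√T = 0.223·√2.5534 = 0.356340
d₁ = (ln(S/K) + (r−q+σ²/2)T) / (σ√T) = (ln(214.5/150.84) + (0.0109−0.0586+0.223²/2)·2.5534) / 0.356340 = (0.352090 − 0.058308) / 0.356340 = 0.824443
d₂ = d₁ − σ√T = 0.824443 − 0.356340 = 0.468103
e^{−rT} = 0.972552
e^{−qT} = 0.861027
N(d₁) = 0.795156,  N(d₂) = 0.680145
V = S·e^{−qT}·N(d₁) − K·e^{−rT}·N(d₂) = 146.857640 − 99.777019 = 47.080621 (the observed quote) — the price is monotone increasing in volatility, hence this σ is the only solution

sigma = 0.2230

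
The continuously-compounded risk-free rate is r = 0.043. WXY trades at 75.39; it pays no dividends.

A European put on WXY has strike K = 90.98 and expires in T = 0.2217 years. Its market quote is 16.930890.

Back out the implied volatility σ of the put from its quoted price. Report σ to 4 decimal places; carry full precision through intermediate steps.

sigma = 0.4739

At σ = 0.4739 the Black–Scholes value reproduces the quote:
σ√T = 0.4739·√0.2217 = 0.223136
d₁ = (ln(S/K) + (r+σ²/2)T) / (σ√T) = (ln(75.39/90.98) + (0.043+0.4739²/2)·0.2217) / 0.223136 = (-0.187965 + 0.034428) / 0.223136 = -0.688088
d₂ = d₁ − σ√T = -0.688088 − 0.223136 = -0.911224
e^{−rT} = 0.990512
N(−d₁) = 0.754301,  N(−d₂) = 0.818911
V = K·e^{−rT}·N(−d₂) − S·N(−d₁) = 73.797662 − 56.866772 = 16.930890 (equal to the quote); since ∂V/∂σ > 0 for all σ, the implied volatility is unique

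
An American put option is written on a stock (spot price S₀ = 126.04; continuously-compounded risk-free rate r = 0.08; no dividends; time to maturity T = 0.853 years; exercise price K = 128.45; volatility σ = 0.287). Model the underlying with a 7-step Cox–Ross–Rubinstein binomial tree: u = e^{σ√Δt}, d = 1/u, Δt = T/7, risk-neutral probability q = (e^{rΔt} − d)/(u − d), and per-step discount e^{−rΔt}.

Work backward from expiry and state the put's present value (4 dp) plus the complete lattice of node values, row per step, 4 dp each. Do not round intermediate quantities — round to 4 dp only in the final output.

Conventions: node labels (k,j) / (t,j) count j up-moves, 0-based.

price = 11.4555
tree:
11.4555
17.3309 6.3279
25.2956 10.4136 2.7317
35.1294 16.5738 5.0075 0.7135
44.0257 25.2956 8.9541 1.5130 0.0000
52.0740 35.1294 15.4581 3.2083 0.0000 0.0000
59.3550 44.0257 25.2956 6.8030 0.0000 0.0000 0.0000
65.9419 52.0740 35.1294 14.4255 0.0000 0.0000 0.0000 0.0000

Δt=0.12186, u=1.10538, d=0.90467, q=0.52378, disc=e^(-rΔt)=0.99030
k=7 terminal: V=max(K-S,0) → 65.9419 52.0740 35.1294 14.4255 0.0000 0.0000 0.0000 0.0000
k=6: j=0 S=69.0950 intr=59.3550 cont=58.1088 V=59.3550[EX]; j=1 S=84.4243 intr=44.0257 cont=42.7796 V=44.0257[EX]; j=2 S=103.1544 intr=25.2956 cont=24.0495 V=25.2956[EX]; j=3 S=126.0400 intr=2.4100 cont=6.8030 V=6.8030[hold]; j=4 S=154.0029 intr=0.0000 cont=0.0000 V=0.0000[hold]; j=5 S=188.1696 intr=0.0000 cont=0.0000 V=0.0000[hold]; j=6 S=229.9164 intr=0.0000 cont=0.0000 V=0.0000[hold]
k=5: j=0 S=76.3760 intr=52.0740 cont=50.8278 V=52.0740[EX]; j=1 S=93.3206 intr=35.1294 cont=33.8833 V=35.1294[EX]; j=2 S=114.0245 intr=14.4255 cont=15.4581 V=15.4581[hold]; j=3 S=139.3217 intr=0.0000 cont=3.2083 V=3.2083[hold]; j=4 S=170.2312 intr=0.0000 cont=0.0000 V=0.0000[hold]; j=5 S=207.9983 intr=0.0000 cont=0.0000 V=0.0000[hold]
k=4: j=0 S=84.4243 intr=44.0257 cont=42.7796 V=44.0257[EX]; j=1 S=103.1544 intr=25.2956 cont=24.5850 V=25.2956[EX]; j=2 S=126.0400 intr=2.4100 cont=8.9541 V=8.9541[hold]; j=3 S=154.0029 intr=0.0000 cont=1.5130 V=1.5130[hold]; j=4 S=188.1696 intr=0.0000 cont=0.0000 V=0.0000[hold]
k=3: j=0 S=93.3206 intr=35.1294 cont=33.8833 V=35.1294[EX]; j=1 S=114.0245 intr=14.4255 cont=16.5738 V=16.5738[hold]; j=2 S=139.3217 intr=0.0000 cont=5.0075 V=5.0075[hold]; j=3 S=170.2312 intr=0.0000 cont=0.7135 V=0.7135[hold]
k=2: j=0 S=103.1544 intr=25.2956 cont=25.1638 V=25.2956[EX]; j=1 S=126.0400 intr=2.4100 cont=10.4136 V=10.4136[hold]; j=2 S=154.0029 intr=0.0000 cont=2.7317 V=2.7317[hold]
k=1: j=0 S=114.0245 intr=14.4255 cont=17.3309 V=17.3309[hold]; j=1 S=139.3217 intr=0.0000 cont=6.3279 V=6.3279[hold]
k=0: j=0 S=126.0400 intr=2.4100 cont=11.4555 V=11.4555[hold]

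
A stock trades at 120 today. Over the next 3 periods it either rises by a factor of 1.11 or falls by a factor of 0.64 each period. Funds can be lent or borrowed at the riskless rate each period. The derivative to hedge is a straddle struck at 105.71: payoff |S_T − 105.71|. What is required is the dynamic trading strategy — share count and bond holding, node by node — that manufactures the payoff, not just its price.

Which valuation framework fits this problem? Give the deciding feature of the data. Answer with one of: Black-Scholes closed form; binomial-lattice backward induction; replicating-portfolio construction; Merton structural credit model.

Key observation: what is demanded is not a single number but the (Δ, B) position at each node of the 1.11/0.64 tree starting at 120; constructing those positions is the replicating-portfolio method.

framework: replicating-portfolio construction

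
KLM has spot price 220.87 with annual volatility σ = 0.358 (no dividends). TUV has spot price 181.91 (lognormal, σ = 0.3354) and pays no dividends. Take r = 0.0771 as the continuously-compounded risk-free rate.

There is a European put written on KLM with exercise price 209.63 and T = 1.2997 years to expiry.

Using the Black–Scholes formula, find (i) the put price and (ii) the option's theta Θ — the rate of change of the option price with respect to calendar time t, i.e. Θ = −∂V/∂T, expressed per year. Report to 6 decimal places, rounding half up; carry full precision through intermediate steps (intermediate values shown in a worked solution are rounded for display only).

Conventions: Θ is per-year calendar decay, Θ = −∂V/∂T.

price = 19.827103
Θ = -5.382495

σ√T = 0.358·√1.2997 = 0.408136
d₁ = (ln(S/K) + (r+σ²/2)T) / (σ√T) = (ln(220.87/209.63) + (0.0771+0.358²/2)·1.2997) / 0.408136 = (0.052230 + 0.183494) / 0.408136 = 0.577564
d₂ = d₁ − σ√T = 0.577564 − 0.408136 = 0.169428
e^{−rT} = 0.904650
N(−d₁) = 0.281779,  N(−d₂) = 0.432730
Put price V = K·e^{−rT}·N(−d₂) − S·N(−d₁) = 82.063692 − 62.236589 = 19.827103
φ(d₁) = (1/√(2π))·e^{−d₁²/2} = 0.337656
Θ = −S·φ(d₁)·σ/(2√T) + r·K·e^{−rT}·N(−d₂) = −11.709606 + 6.327111 = -5.382495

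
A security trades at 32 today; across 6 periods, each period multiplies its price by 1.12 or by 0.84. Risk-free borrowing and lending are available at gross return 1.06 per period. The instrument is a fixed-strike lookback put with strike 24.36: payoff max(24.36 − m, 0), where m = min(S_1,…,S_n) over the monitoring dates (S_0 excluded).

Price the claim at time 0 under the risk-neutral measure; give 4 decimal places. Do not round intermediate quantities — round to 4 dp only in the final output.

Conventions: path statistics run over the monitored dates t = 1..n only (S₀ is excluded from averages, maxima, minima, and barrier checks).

price = 0.1812

No-arbitrage gives p* = (R−d)/(u−d) = 0.7857: enumerate every path, weight its payoff by its p*-probability, and discount by R^6.
Enumerate all 2^6 = 64 price paths (U = up ×1.12, D = down ×0.84); each path with k up-moves has probability p*^k·(1−p*)^(6−k).
DDDDDD: m=11.2415, payoff=13.1185, prob=0.000097
UDDDDD: m=14.9887, payoff=9.3713, prob=0.000355
DUDDDD: m=14.9887, payoff=9.3713, prob=0.000355
UUDDDD: m=19.9850, payoff=4.3750, prob=0.001302
DDUDDD: m=14.9887, payoff=9.3713, prob=0.000355
UDUDDD: m=19.9850, payoff=4.3750, prob=0.001302
DUUDDD: m=19.9850, payoff=4.3750, prob=0.001302
UUUDDD: m=26.6466, payoff=0.0000, prob=0.004773
DDDUDD: m=14.9887, payoff=9.3713, prob=0.000355
UDDUDD: m=19.9850, payoff=4.3750, prob=0.001302
DUDUDD: m=19.9850, payoff=4.3750, prob=0.001302
UUDUDD: m=26.6466, payoff=0.0000, prob=0.004773
DDUUDD: m=19.9850, payoff=4.3750, prob=0.001302
UDUUDD: m=26.6466, payoff=0.0000, prob=0.004773
DUUUDD: m=26.6466, payoff=0.0000, prob=0.004773
UUUUDD: m=35.5288, payoff=0.0000, prob=0.017500
DDDDUD: m=14.9887, payoff=9.3713, prob=0.000355
UDDDUD: m=19.9850, payoff=4.3750, prob=0.001302
DUDDUD: m=19.9850, payoff=4.3750, prob=0.001302
UUDDUD: m=26.6466, payoff=0.0000, prob=0.004773
DDUDUD: m=19.9850, payoff=4.3750, prob=0.001302
UDUDUD: m=26.6466, payoff=0.0000, prob=0.004773
DUUDUD: m=26.6466, payoff=0.0000, prob=0.004773
UUUDUD: m=35.5288, payoff=0.0000, prob=0.017500
DDDUUD: m=18.9665, payoff=5.3935, prob=0.001302
UDDUUD: m=25.2887, payoff=0.0000, prob=0.004773
DUDUUD: m=25.2887, payoff=0.0000, prob=0.004773
UUDUUD: m=33.7183, payoff=0.0000, prob=0.017500
DDUUUD: m=22.5792, payoff=1.7808, prob=0.004773
UDUUUD: m=30.1056, payoff=0.0000, prob=0.017500
DUUUUD: m=26.8800, payoff=0.0000, prob=0.017500
UUUUUD: m=35.8400, payoff=0.0000, prob=0.064168
DDDDDU: m=13.3828, payoff=10.9772, prob=0.000355
UDDDDU: m=17.8437, payoff=6.5163, prob=0.001302
DUDDDU: m=17.8437, payoff=6.5163, prob=0.001302
UUDDDU: m=23.7916, payoff=0.5684, prob=0.004773
DDUDDU: m=17.8437, payoff=6.5163, prob=0.001302
UDUDDU: m=23.7916, payoff=0.5684, prob=0.004773
DUUDDU: m=23.7916, payoff=0.5684, prob=0.004773
UUUDDU: m=31.7222, payoff=0.0000, prob=0.017500
DDDUDU: m=17.8437, payoff=6.5163, prob=0.001302
UDDUDU: m=23.7916, payoff=0.5684, prob=0.004773
DUDUDU: m=23.7916, payoff=0.5684, prob=0.004773
UUDUDU: m=31.7222, payoff=0.0000, prob=0.017500
DDUUDU: m=22.5792, payoff=1.7808, prob=0.004773
UDUUDU: m=30.1056, payoff=0.0000, prob=0.017500
DUUUDU: m=26.8800, payoff=0.0000, prob=0.017500
UUUUDU: m=35.8400, payoff=0.0000, prob=0.064168
DDDDUU: m=15.9319, payoff=8.4281, prob=0.001302
UDDDUU: m=21.2425, payoff=3.1175, prob=0.004773
DUDDUU: m=21.2425, payoff=3.1175, prob=0.004773
UUDDUU: m=28.3233, payoff=0.0000, prob=0.017500
DDUDUU: m=21.2425, payoff=3.1175, prob=0.004773
UDUDUU: m=28.3233, payoff=0.0000, prob=0.017500
DUUDUU: m=26.8800, payoff=0.0000, prob=0.017500
UUUDUU: m=35.8400, payoff=0.0000, prob=0.064168
DDDUUU: m=18.9665, payoff=5.3935, prob=0.004773
UDDUUU: m=25.2887, payoff=0.0000, prob=0.017500
DUDUUU: m=25.2887, payoff=0.0000, prob=0.017500
UUDUUU: m=33.7183, payoff=0.0000, prob=0.064168
DDUUUU: m=22.5792, payoff=1.7808, prob=0.017500
UDUUUU: m=30.1056, payoff=0.0000, prob=0.064168
DUUUUU: m=26.8800, payoff=0.0000, prob=0.064168
UUUUUU: m=35.8400, payoff=0.0000, prob=0.235282
Price = Σ prob·payoff / R^6 = 0.257081 / 1.418519 = 0.1812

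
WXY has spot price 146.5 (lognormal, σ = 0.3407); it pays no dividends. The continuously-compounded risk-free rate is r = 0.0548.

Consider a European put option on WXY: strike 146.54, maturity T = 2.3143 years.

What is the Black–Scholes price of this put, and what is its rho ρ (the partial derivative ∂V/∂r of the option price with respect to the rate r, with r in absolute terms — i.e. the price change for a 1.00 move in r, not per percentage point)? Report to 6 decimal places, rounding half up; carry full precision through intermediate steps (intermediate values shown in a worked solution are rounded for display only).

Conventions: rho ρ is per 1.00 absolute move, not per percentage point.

price = 20.284536
ρ = -151.157241

σ√T = 0.3407·√2.3143 = 0.518301
d₁ = (ln(S/K) + (r+σ²/2)T) / (σ√T) = (ln(146.5/146.54) + (0.0548+0.3407²/2)·2.3143) / 0.518301 = (-0.000273 + 0.261142) / 0.518301 = 0.503315
d₂ = d₁ − σ√T = 0.503315 − 0.518301 = -0.014986
e^{−rT} = 0.880889
N(−d₁) = 0.307371,  N(−d₂) = 0.505978
Put price V = K·e^{−rT}·N(−d₂) − S·N(−d₁) = 65.314454 − 45.029918 = 20.284536
ρ = −K·T·e^{−rT}·N(−d₂) = -151.157241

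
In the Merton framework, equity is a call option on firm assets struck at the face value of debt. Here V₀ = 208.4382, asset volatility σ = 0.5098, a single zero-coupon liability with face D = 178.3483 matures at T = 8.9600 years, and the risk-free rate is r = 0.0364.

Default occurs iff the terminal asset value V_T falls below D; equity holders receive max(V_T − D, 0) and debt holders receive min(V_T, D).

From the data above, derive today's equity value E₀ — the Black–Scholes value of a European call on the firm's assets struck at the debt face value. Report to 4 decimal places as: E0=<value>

Apply the equity-as-call identities (strike 178.3483, horizon 8.9600 years):
d₁ = [ln(V₀/D) + (r + σ²/2)T] / (σ√T)
   = [ln(208.4382/178.3483) + (0.0364 + 0.5·0.5098²)·8.9600] / (0.5098·√8.9600)
   = [0.155904 + 1.490478] / 1.525998 = 1.078889
d₂ = d₁ − σ√T = 1.078889 − 1.525998 = -0.447108
N(d₁) = 0.859681,  N(d₂) = 0.327398,  e^(−rT) = 0.721701
E₀ = V₀·N(d₁) − D·e^(−rT)·N(d₂)
   = 208.4382·0.859681 − 178.3483·0.721701·0.327398 = 137.049629

E0=137.0496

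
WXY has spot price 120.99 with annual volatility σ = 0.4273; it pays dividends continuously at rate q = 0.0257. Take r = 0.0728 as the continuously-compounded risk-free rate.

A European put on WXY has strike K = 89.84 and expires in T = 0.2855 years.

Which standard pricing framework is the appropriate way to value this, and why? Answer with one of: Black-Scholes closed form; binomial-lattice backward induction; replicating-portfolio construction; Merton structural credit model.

framework: Black-Scholes closed form

Key observation: a European claim on WXY (strike 89.84) — a lognormal (GBM) underlying with constant rate and volatility — has an exact closed-form value; no lattice or capital structure is involved.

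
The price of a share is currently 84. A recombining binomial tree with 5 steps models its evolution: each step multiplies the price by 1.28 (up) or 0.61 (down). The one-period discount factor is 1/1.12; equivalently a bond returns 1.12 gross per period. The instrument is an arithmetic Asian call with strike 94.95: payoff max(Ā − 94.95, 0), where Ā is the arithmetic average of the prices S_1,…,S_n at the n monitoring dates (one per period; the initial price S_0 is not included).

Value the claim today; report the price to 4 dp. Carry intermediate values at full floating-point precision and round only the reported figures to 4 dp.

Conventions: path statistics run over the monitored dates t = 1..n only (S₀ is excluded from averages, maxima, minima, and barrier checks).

price = 19.4913

No-arbitrage gives p* = (R−d)/(u−d) = 0.7612: enumerate every path, weight its payoff by its p*-probability, and discount by R^5.
Enumerate all 2^5 = 32 price paths (U = up ×1.28, D = down ×0.61); each path with k up-moves has probability p*^k·(1−p*)^(5−k).
DDDDD: Ā=24.0576, payoff=0.0000, prob=0.000777
UDDDD: Ā=50.4815, payoff=0.0000, prob=0.002476
DUDDD: Ā=39.2255, payoff=0.0000, prob=0.002476
UUDDD: Ā=82.3092, payoff=0.0000, prob=0.007891
DDUDD: Ā=32.3593, payoff=0.0000, prob=0.002476
UDUDD: Ā=67.9015, payoff=0.0000, prob=0.007891
DUUDD: Ā=56.6455, payoff=0.0000, prob=0.007891
UUUDD: Ā=118.8628, payoff=23.9128, prob=0.025152
DDDUD: Ā=28.1710, payoff=0.0000, prob=0.002476
UDDUD: Ā=59.1129, payoff=0.0000, prob=0.007891
DUDUD: Ā=47.8569, payoff=0.0000, prob=0.007891
UUDUD: Ā=100.4209, payoff=5.4709, prob=0.025152
DDUUD: Ā=40.9907, payoff=0.0000, prob=0.007891
UDUUD: Ā=86.0133, payoff=0.0000, prob=0.025152
DUUUD: Ā=74.7573, payoff=0.0000, prob=0.025152
UUUUD: Ā=156.8677, payoff=61.9177, prob=0.080173
DDDDU: Ā=25.6161, payoff=0.0000, prob=0.002476
UDDDU: Ā=53.7518, payoff=0.0000, prob=0.007891
DUDDU: Ā=42.4958, payoff=0.0000, prob=0.007891
UUDDU: Ā=89.1714, payoff=0.0000, prob=0.025152
DDUDU: Ā=35.6296, payoff=0.0000, prob=0.007891
UDUDU: Ā=74.7637, payoff=0.0000, prob=0.025152
DUUDU: Ā=63.5077, payoff=0.0000, prob=0.025152
UUUDU: Ā=133.2622, payoff=38.3122, prob=0.080173
DDDUU: Ā=31.4412, payoff=0.0000, prob=0.007891
UDDUU: Ā=65.9751, payoff=0.0000, prob=0.025152
DUDUU: Ā=54.7191, payoff=0.0000, prob=0.025152
UUDUU: Ā=114.8203, payoff=19.8703, prob=0.080173
DDUUU: Ā=47.8529, payoff=0.0000, prob=0.025152
UDUUU: Ā=100.4126, payoff=5.4626, prob=0.080173
DUUUU: Ā=89.1566, payoff=0.0000, prob=0.080173
UUUUU: Ā=187.0828, payoff=92.1328, prob=0.255551
Price = Σ prob·payoff / R^5 = 34.350367 / 1.762342 = 19.4913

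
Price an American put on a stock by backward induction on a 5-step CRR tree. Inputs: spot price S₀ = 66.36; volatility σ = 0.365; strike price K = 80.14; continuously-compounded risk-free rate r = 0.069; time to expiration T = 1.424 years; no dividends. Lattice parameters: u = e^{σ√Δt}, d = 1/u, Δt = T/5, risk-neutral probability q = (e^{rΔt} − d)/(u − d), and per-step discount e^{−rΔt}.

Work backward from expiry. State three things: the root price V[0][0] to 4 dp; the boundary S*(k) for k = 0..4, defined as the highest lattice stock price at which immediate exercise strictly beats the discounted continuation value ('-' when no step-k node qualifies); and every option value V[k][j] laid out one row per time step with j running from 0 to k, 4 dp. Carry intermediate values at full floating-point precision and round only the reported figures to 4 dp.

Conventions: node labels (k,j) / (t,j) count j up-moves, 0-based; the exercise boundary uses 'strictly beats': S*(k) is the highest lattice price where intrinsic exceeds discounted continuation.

Δt=0.28480, u=1.21505, d=0.82301, q=0.50208, disc=e^(-rΔt)=0.98054
k=5 terminal: V=max(K-S,0) → 55.0830 43.1470 25.5251 0.0000 0.0000 0.0000
k=4: j=0 S=30.4456 intr=49.6944 cont=48.1349 V=49.6944[EX]; j=1 S=44.9485 intr=35.1915 cont=33.6320 V=35.1915[EX]; j=2 S=66.3600 intr=13.7800 cont=12.4622 V=13.7800[EX]; j=3 S=97.9710 intr=0.0000 cont=0.0000 V=0.0000[hold]; j=4 S=144.6400 intr=0.0000 cont=0.0000 V=0.0000[hold]  S*(4)=66.3600
k=3: j=0 S=36.9930 intr=43.1470 cont=41.5875 V=43.1470[EX]; j=1 S=54.6149 intr=25.5251 cont=23.9657 V=25.5251[EX]; j=2 S=80.6310 intr=0.0000 cont=6.7279 V=6.7279[hold]; j=3 S=119.0400 intr=0.0000 cont=0.0000 V=0.0000[hold]  S*(3)=54.6149
k=2: j=0 S=44.9485 intr=35.1915 cont=33.6320 V=35.1915[EX]; j=1 S=66.3600 intr=13.7800 cont=15.7744 V=15.7744[hold]; j=2 S=97.9710 intr=0.0000 cont=3.2848 V=3.2848[hold]  S*(2)=44.9485
k=1: j=0 S=54.6149 intr=25.5251 cont=24.9475 V=25.5251[EX]; j=1 S=80.6310 intr=0.0000 cont=9.3187 V=9.3187[hold]  S*(1)=54.6149
k=0: j=0 S=66.3600 intr=13.7800 cont=17.0499 V=17.0499[hold]  S*(0)=-

price = 17.0499
boundary = - 54.6149 44.9485 54.6149 66.3600
tree:
17.0499
25.5251 9.3187
35.1915 15.7744 3.2848
43.1470 25.5251 6.7279 0.0000
49.6944 35.1915 13.7800 0.0000 0.0000
55.0830 43.1470 25.5251 0.0000 0.0000 0.0000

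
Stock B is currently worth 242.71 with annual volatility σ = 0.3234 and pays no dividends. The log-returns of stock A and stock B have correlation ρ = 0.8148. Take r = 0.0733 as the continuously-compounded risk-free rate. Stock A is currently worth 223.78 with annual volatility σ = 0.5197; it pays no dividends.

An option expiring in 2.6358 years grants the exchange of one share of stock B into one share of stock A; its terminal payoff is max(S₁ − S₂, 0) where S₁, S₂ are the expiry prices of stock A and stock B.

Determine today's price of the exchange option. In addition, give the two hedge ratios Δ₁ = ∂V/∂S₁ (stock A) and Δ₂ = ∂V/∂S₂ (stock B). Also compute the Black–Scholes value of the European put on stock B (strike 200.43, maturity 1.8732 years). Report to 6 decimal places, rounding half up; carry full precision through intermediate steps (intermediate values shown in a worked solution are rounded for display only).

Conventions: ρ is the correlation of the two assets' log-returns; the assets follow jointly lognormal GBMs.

σ_eff = √(σ₁² + σ₂² − 2ρσ₁σ₂) = √(0.5197² + 0.3234² − 2·0.8148·0.5197·0.3234) = 0.317470
d₁ = (ln(S₁/S₂) + (q₂ − q₁ + σ_eff²/2)T) / (σ_eff√T) = (ln(223.78/242.71) + (0.0 − 0.0 + 0.050394)·2.6358) / 0.515417 = 0.100159
d₂ = d₁ − σ_eff√T = 0.100159 − 0.515417 = -0.415258
N(d₁) = 0.539891,  N(d₂) = 0.338976
V = S₁·e^{−q₁T}·N(d₁) − S₂·e^{−q₂T}·N(d₂) = 120.816775 − 82.272955 = 38.543820
Δ₁ = e^{−q₁T}·N(d₁) = 0.539891;  Δ₂ = −e^{−q₂T}·N(d₂) = -0.338976
[vanilla: stock B put K=200.43]
σ√T = 0.3234·√1.8732 = 0.442621
d₁ = (ln(S/K) + (r+σ²/2)T) / (σ√T) = (ln(242.71/200.43) + (0.0733+0.3234²/2)·1.8732) / 0.442621 = (0.191402 + 0.235262) / 0.442621 = 0.963950
d₂ = d₁ − σ√T = 0.963950 − 0.442621 = 0.521329
e^{−rT} = 0.871704
N(−d₁) = 0.167536,  N(−d₂) = 0.301069
price = K·e^{−rT}·N(−d₂) − S·N(−d₁) = 52.601429 − 40.662549 = 11.938880

exchange price = 38.543820
Δ1 = 0.539891
Δ2 = -0.338976
price(stock B put K=200.43) = 11.938880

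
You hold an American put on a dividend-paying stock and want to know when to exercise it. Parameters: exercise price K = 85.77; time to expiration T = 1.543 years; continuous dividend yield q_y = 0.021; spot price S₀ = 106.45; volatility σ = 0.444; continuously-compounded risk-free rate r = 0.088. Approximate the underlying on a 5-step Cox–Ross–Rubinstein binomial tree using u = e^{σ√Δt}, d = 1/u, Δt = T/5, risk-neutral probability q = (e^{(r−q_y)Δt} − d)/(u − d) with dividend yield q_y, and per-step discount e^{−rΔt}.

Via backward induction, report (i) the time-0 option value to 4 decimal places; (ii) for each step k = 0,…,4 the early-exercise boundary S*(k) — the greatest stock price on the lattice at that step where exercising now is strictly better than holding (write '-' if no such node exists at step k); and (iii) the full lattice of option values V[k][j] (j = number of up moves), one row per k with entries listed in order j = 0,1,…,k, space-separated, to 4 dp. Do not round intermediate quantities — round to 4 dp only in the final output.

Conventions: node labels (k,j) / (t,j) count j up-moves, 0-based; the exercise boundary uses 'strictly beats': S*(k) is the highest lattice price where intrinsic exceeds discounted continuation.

Δt=0.30860  u=1.27973  d=0.78141  q=0.48057  discount=0.97321
step 5 (expiry): payoffs max(K−S,0) = 54.7564 34.9787 2.5885 0.0000 0.0000 0.0000
step 4: (k=4,j=0): S=39.6891, K−S=46.0809, hold=44.0394 ⇒ V=46.0809 exercise | (k=4,j=1): S=64.9992, K−S=20.7708, hold=18.8927 ⇒ V=20.7708 exercise | (k=4,j=2): S=106.4500, K−S=0.0000, hold=1.3085 ⇒ V=1.3085 continue | (k=4,j=3): S=174.3344, K−S=0.0000, hold=0.0000 ⇒ V=0.0000 continue | (k=4,j=4): S=285.5094, K−S=0.0000, hold=0.0000 ⇒ V=0.0000 continue  boundary S*=64.9992
step 3: (k=3,j=0): S=50.7913, K−S=34.9787, hold=33.0089 ⇒ V=34.9787 exercise | (k=3,j=1): S=83.1815, K−S=2.5885, hold=11.1118 ⇒ V=11.1118 continue | (k=3,j=2): S=136.2274, K−S=0.0000, hold=0.6615 ⇒ V=0.6615 continue | (k=3,j=3): S=223.1011, K−S=0.0000, hold=0.0000 ⇒ V=0.0000 continue  boundary S*=50.7913
step 2: (k=2,j=0): S=64.9992, K−S=20.7708, hold=22.8791 ⇒ V=22.8791 continue | (k=2,j=1): S=106.4500, K−S=0.0000, hold=5.9265 ⇒ V=5.9265 continue | (k=2,j=2): S=174.3344, K−S=0.0000, hold=0.3344 ⇒ V=0.3344 continue  boundary S*=-
step 1: (k=1,j=0): S=83.1815, K−S=2.5885, hold=14.3375 ⇒ V=14.3375 continue | (k=1,j=1): S=136.2274, K−S=0.0000, hold=3.1523 ⇒ V=3.1523 continue  boundary S*=-
step 0: (k=0,j=0): S=106.4500, K−S=0.0000, hold=8.7221 ⇒ V=8.7221 continue  boundary S*=-

price = 8.7221
boundary = - - - 50.7913 64.9992
tree:
8.7221
14.3375 3.1523
22.8791 5.9265 0.3344
34.9787 11.1118 0.6615 0.0000
46.0809 20.7708 1.3085 0.0000 0.0000
54.7564 34.9787 2.5885 0.0000 0.0000 0.0000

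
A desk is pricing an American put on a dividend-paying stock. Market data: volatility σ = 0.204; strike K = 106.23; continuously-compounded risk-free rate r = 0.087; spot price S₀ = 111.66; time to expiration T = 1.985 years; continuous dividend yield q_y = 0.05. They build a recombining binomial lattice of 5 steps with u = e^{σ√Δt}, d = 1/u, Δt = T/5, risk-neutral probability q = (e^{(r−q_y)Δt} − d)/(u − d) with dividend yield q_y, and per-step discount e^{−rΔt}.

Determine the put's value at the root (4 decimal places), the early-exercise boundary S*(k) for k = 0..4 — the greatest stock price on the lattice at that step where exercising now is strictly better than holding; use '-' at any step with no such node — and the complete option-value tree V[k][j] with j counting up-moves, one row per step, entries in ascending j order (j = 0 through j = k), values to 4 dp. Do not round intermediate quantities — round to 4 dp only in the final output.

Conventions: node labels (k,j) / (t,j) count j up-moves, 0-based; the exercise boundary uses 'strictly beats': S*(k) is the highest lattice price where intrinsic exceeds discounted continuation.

price = 7.1250
boundary = - - 86.3480 75.9329 86.3480
tree:
7.1250
12.1097 3.0974
19.8820 5.8966 0.7751
30.2971 10.9879 1.6903 0.0000
39.4560 19.8820 3.6861 0.0000 0.0000
47.5102 30.2971 8.0382 0.0000 0.0000 0.0000

Δt=0.39700  u=1.13716  d=0.87938  q=0.52531  discount=0.96605
step 5 (expiry): payoffs max(K−S,0) = 47.5102 30.2971 8.0382 0.0000 0.0000 0.0000
step 4: (k=4,j=0): S=66.7740, K−S=39.4560, hold=37.1620 ⇒ V=39.4560 exercise | (k=4,j=1): S=86.3480, K−S=19.8820, hold=17.9726 ⇒ V=19.8820 exercise | (k=4,j=2): S=111.6600, K−S=0.0000, hold=3.6861 ⇒ V=3.6861 continue | (k=4,j=3): S=144.3919, K−S=0.0000, hold=0.0000 ⇒ V=0.0000 continue | (k=4,j=4): S=186.7187, K−S=0.0000, hold=0.0000 ⇒ V=0.0000 continue  boundary S*=86.3480
step 3: (k=3,j=0): S=75.9329, K−S=30.2971, hold=28.1831 ⇒ V=30.2971 exercise | (k=3,j=1): S=98.1918, K−S=8.0382, hold=10.9879 ⇒ V=10.9879 continue | (k=3,j=2): S=126.9756, K−S=0.0000, hold=1.6903 ⇒ V=1.6903 continue | (k=3,j=3): S=164.1970, K−S=0.0000, hold=0.0000 ⇒ V=0.0000 continue  boundary S*=75.9329
step 2: (k=2,j=0): S=86.3480, K−S=19.8820, hold=19.4695 ⇒ V=19.8820 exercise | (k=2,j=1): S=111.6600, K−S=0.0000, hold=5.8966 ⇒ V=5.8966 continue | (k=2,j=2): S=144.3919, K−S=0.0000, hold=0.7751 ⇒ V=0.7751 continue  boundary S*=86.3480
step 1: (k=1,j=0): S=98.1918, K−S=8.0382, hold=12.1097 ⇒ V=12.1097 continue | (k=1,j=1): S=126.9756, K−S=0.0000, hold=3.0974 ⇒ V=3.0974 continue  boundary S*=-
step 0: (k=0,j=0): S=111.6600, K−S=0.0000, hold=7.1250 ⇒ V=7.1250 continue  boundary S*=-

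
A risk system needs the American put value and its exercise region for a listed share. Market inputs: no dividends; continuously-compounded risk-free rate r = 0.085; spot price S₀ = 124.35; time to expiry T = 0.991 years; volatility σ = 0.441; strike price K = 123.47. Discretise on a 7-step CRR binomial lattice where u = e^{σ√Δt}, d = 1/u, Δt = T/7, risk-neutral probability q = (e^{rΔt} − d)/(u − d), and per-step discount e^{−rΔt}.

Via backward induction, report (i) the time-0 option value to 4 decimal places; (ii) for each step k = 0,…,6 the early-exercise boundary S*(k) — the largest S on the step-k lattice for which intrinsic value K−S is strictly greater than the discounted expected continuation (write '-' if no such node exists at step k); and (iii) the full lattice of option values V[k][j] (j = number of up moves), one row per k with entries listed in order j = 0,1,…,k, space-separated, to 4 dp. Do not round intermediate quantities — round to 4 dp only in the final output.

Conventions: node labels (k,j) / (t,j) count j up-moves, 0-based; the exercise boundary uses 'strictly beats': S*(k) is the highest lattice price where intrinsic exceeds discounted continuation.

Δt=0.14157  u=1.18049  d=0.84711  q=0.49493  discount=0.98804
step 7 (expiry): payoffs max(K−S,0) = 84.5470 69.2284 47.8812 18.1325 0.0000 0.0000 0.0000 0.0000
step 6: (k=6,j=0): S=45.9483, K−S=77.5217, hold=76.0448 ⇒ V=77.5217 exercise | (k=6,j=1): S=64.0317, K−S=59.4383, hold=57.9614 ⇒ V=59.4383 exercise | (k=6,j=2): S=89.2319, K−S=34.2381, hold=32.7612 ⇒ V=34.2381 exercise | (k=6,j=3): S=124.3500, K−S=0.0000, hold=9.0487 ⇒ V=9.0487 continue | (k=6,j=4): S=173.2891, K−S=0.0000, hold=0.0000 ⇒ V=0.0000 continue | (k=6,j=5): S=241.4886, K−S=0.0000, hold=0.0000 ⇒ V=0.0000 continue | (k=6,j=6): S=336.5287, K−S=0.0000, hold=0.0000 ⇒ V=0.0000 continue  boundary S*=89.2319
step 5: (k=5,j=0): S=54.2416, K−S=69.2284, hold=67.7516 ⇒ V=69.2284 exercise | (k=5,j=1): S=75.5888, K−S=47.8812, hold=46.4043 ⇒ V=47.8812 exercise | (k=5,j=2): S=105.3375, K−S=18.1325, hold=21.5108 ⇒ V=21.5108 continue | (k=5,j=3): S=146.7941, K−S=0.0000, hold=4.5156 ⇒ V=4.5156 continue | (k=5,j=4): S=204.5662, K−S=0.0000, hold=0.0000 ⇒ V=0.0000 continue | (k=5,j=5): S=285.0752, K−S=0.0000, hold=0.0000 ⇒ V=0.0000 continue  boundary S*=75.5888
step 4: (k=4,j=0): S=64.0317, K−S=59.4383, hold=57.9614 ⇒ V=59.4383 exercise | (k=4,j=1): S=89.2319, K−S=34.2381, hold=34.4132 ⇒ V=34.4132 continue | (k=4,j=2): S=124.3500, K−S=0.0000, hold=12.9428 ⇒ V=12.9428 continue | (k=4,j=3): S=173.2891, K−S=0.0000, hold=2.2534 ⇒ V=2.2534 continue | (k=4,j=4): S=241.4886, K−S=0.0000, hold=0.0000 ⇒ V=0.0000 continue  boundary S*=64.0317
step 3: (k=3,j=0): S=75.5888, K−S=47.8812, hold=46.4899 ⇒ V=47.8812 exercise | (k=3,j=1): S=105.3375, K−S=18.1325, hold=23.5024 ⇒ V=23.5024 continue | (k=3,j=2): S=146.7941, K−S=0.0000, hold=7.5608 ⇒ V=7.5608 continue | (k=3,j=3): S=204.5662, K−S=0.0000, hold=1.1245 ⇒ V=1.1245 continue  boundary S*=75.5888
step 2: (k=2,j=0): S=89.2319, K−S=34.2381, hold=35.3871 ⇒ V=35.3871 continue | (k=2,j=1): S=124.3500, K−S=0.0000, hold=15.4258 ⇒ V=15.4258 continue | (k=2,j=2): S=173.2891, K−S=0.0000, hold=4.3230 ⇒ V=4.3230 continue  boundary S*=-
step 1: (k=1,j=0): S=105.3375, K−S=18.1325, hold=25.2026 ⇒ V=25.2026 continue | (k=1,j=1): S=146.7941, K−S=0.0000, hold=9.8119 ⇒ V=9.8119 continue  boundary S*=-
step 0: (k=0,j=0): S=124.3500, K−S=0.0000, hold=17.3750 ⇒ V=17.3750 continue  boundary S*=-

price = 17.3750
boundary = - - - 75.5888 64.0317 75.5888 89.2319
tree:
17.3750
25.2026 9.8119
35.3871 15.4258 4.3230
47.8812 23.5024 7.5608 1.1245
59.4383 34.4132 12.9428 2.2534 0.0000
69.2284 47.8812 21.5108 4.5156 0.0000 0.0000
77.5217 59.4383 34.2381 9.0487 0.0000 0.0000 0.0000
84.5470 69.2284 47.8812 18.1325 0.0000 0.0000 0.0000 0.0000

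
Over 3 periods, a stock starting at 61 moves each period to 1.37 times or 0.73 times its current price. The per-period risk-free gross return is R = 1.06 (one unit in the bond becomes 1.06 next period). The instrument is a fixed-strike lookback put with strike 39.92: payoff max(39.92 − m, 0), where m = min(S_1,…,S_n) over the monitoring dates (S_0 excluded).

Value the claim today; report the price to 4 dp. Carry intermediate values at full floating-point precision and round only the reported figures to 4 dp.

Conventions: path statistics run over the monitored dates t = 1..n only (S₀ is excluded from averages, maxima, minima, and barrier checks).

price = 2.2978

Under the martingale measure an up-move has probability p* = 0.5156; value the claim as the probability-weighted average of per-path payoffs, discounted 3 periods at R = 1.06.
Enumerate all 2^3 = 8 price paths (U = up ×1.37, D = down ×0.73); each path with k up-moves has probability p*^k·(1−p*)^(3−k).
DDD: m=23.7300, payoff=16.1900, prob=0.113644
UDD: m=44.5345, payoff=0.0000, prob=0.120975
DUD: m=44.5300, payoff=0.0000, prob=0.120975
UUD: m=83.5700, payoff=0.0000, prob=0.128780
DDU: m=32.5069, payoff=7.4131, prob=0.120975
UDU: m=61.0061, payoff=0.0000, prob=0.128780
DUU: m=44.5300, payoff=0.0000, prob=0.128780
UUU: m=83.5700, payoff=0.0000, prob=0.137089
Price = Σ prob·payoff / R^3 = 2.736690 / 1.191016 = 2.2978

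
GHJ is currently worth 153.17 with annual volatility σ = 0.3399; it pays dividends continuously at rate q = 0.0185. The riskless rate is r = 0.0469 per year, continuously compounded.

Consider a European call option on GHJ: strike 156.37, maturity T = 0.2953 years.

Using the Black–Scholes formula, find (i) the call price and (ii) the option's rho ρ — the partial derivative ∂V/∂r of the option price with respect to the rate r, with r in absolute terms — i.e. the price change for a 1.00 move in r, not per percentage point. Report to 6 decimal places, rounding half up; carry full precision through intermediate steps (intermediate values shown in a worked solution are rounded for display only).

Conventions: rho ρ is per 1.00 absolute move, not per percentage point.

price = 10.361574
ρ = 19.895800

σ√T = 0.3399·√0.2953 = 0.184707
d₁ = (ln(S/K) + (r−q+σ²/2)T) / (σ√T) = (ln(153.17/156.37) + (0.0469−0.0185+0.3399²/2)·0.2953) / 0.184707 = (-0.020677 + 0.025445) / 0.184707 = 0.025815
d₂ = d₁ − σ√T = 0.025815 − 0.184707 = -0.158892
e^{−rT} = 0.986246
e^{−qT} = 0.994552
N(d₁) = 0.510298,  N(d₂) = 0.436877
Call price V = S·e^{−qT}·N(d₁) − K·e^{−rT}·N(d₂) = 77.736448 − 67.374874 = 10.361574
ρ = K·T·e^{−rT}·N(d₂) = 19.895800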